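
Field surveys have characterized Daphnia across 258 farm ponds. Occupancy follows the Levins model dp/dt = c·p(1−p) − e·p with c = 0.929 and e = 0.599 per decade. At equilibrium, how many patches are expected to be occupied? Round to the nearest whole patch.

92

p* = 1 − e/c = 1 − 0.599/0.929 = 0.3552.
Expected occupied patches = N × p* = 258 × 0.3552 = 91.65 ≈ 92.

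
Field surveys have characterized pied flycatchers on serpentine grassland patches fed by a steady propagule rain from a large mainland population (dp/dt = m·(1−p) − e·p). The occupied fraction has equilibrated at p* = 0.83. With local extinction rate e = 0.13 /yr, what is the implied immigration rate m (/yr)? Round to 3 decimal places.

0.635

At equilibrium m(1−p*) = e·p*, so m = e·p*/(1−p*).
m = 0.13 × 0.83 / 0.1700 = 0.1079/0.1700 = 0.6347.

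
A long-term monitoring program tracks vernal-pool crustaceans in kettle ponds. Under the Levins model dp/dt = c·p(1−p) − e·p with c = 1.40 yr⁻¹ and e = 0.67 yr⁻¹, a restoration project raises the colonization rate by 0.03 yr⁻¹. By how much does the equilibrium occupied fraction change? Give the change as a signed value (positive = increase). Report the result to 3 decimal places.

Before: p* = 1 − 0.67/1.40 = 0.5214.
After the change, c = 1.43, e = 0.67, so p* = 1 − 0.67/1.43 = 0.5315.
Δp* = 0.5315 − 0.5214 = +0.0100.

0.010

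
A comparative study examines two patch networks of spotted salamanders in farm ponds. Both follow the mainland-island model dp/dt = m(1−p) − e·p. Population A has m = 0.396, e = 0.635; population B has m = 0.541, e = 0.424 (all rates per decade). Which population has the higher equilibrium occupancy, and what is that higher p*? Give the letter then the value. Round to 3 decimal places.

B, 0.561

A: p*_A = m/(m+e) = 0.396/1.0310 = 0.3841.
B: p*_B = 0.541/0.9650 = 0.5606.
B is higher at 0.5606.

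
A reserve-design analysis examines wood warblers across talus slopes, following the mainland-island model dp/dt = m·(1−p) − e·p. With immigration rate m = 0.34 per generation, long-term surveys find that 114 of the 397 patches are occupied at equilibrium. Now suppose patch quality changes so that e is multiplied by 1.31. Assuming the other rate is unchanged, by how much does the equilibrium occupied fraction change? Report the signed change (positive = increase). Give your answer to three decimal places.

-0.052

Observed p* = 114/397 = 0.28715.
Balance m(1−p*) = e·p* gives e = m(1−p*)/p* = 0.34×0.71285/0.28715 = 0.84405.
New p* = m/(m+e) = 0.34000/(0.34000+1.10571) = 0.23518.
Δp* = 0.23518 − 0.28715 = -0.05197.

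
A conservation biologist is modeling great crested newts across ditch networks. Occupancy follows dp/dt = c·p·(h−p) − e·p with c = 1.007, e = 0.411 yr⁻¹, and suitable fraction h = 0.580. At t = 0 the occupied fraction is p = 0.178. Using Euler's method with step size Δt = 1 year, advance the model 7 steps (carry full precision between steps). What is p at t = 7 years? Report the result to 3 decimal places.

Update rule: p ← p + [c·p·(h−p) − e·p]·Δt with Δt = 1.
t = 1: p = 0.17800 + (-0.00110) = 0.17690
t = 2: p = 0.17690 + (-0.00090) = 0.17600
t = 3: p = 0.17600 + (-0.00073) = 0.17527
t = 4: p = 0.17527 + (-0.00060) = 0.17466
t = 5: p = 0.17466 + (-0.00049) = 0.17417
t = 6: p = 0.17417 + (-0.00041) = 0.17376
t = 7: p = 0.17376 + (-0.00033) = 0.17343

0.173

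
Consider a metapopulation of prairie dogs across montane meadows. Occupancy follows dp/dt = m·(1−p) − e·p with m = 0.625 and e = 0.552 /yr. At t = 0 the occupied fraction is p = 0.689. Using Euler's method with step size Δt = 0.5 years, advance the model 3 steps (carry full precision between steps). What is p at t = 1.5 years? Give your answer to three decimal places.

Update rule: p ← p + [m·(1−p) − e·p]·Δt with Δt = 0.5.
t = 0.5: p = 0.68900 + (-0.09298) = 0.59602
t = 1: p = 0.59602 + (-0.03826) = 0.55776
t = 1.5: p = 0.55776 + (-0.01574) = 0.54202

0.542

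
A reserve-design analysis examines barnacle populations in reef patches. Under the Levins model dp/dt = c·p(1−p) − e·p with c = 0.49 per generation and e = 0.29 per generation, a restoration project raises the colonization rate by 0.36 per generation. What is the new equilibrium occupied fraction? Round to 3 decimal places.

0.659

Before: p* = 1 − 0.29/0.49 = 0.4082.
After the change, c = 0.85, e = 0.29, so p* = 1 − 0.29/0.85 = 0.6588.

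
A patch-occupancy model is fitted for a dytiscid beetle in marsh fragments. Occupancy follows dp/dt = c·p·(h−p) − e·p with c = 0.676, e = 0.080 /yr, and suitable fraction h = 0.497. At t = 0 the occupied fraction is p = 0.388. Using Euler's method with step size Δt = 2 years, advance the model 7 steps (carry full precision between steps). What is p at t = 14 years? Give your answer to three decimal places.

0.379

Update rule: p ← p + [c·p·(h−p) − e·p]·Δt with Δt = 2.
step 1: Δp = -0.00490, p = 0.38310
step 2: Δp = -0.00230, p = 0.38080
step 3: Δp = -0.00110, p = 0.37970
step 4: Δp = -0.00053, p = 0.37916
step 5: Δp = -0.00026, p = 0.37890
step 6: Δp = -0.00013, p = 0.37878
step 7: Δp = -0.00006, p = 0.37872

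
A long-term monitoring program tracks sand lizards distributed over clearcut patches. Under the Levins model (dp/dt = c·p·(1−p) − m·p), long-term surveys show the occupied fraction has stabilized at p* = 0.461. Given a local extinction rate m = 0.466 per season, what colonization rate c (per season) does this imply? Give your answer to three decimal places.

At equilibrium c(1−p*) = m, so c = m/(1−p*).
c = 0.466/(1 − 0.461) = 0.466/0.5390 = 0.8646.

0.865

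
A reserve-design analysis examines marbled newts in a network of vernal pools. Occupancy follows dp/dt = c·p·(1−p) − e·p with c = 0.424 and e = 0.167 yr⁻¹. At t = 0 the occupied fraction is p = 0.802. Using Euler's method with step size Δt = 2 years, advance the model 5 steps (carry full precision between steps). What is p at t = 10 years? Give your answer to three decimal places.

0.609

Update rule: p ← p + [c·p·(1−p) − e·p]·Δt with Δt = 2.
step 1: Δp = -0.13321, p = 0.66879
step 2: Δp = -0.03554, p = 0.63325
step 3: Δp = -0.01456, p = 0.61869
step 4: Δp = -0.00659, p = 0.61210
step 5: Δp = -0.00310, p = 0.60900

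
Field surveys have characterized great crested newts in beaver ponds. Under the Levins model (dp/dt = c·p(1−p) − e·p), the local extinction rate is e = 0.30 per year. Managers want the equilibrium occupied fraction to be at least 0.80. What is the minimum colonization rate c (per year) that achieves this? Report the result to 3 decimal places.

1.500

p* = 1 − e/c ≥ 0.80 requires e/c ≤ 0.2000, i.e. c ≥ e/0.2000.
c_min = 0.30/0.2000 = 1.5000.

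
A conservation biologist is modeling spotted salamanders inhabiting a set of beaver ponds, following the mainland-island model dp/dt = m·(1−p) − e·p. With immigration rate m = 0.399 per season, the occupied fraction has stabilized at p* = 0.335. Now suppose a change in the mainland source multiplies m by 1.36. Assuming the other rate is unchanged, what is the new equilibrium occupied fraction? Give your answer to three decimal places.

Balance m(1−p*) = e·p* gives e = m(1−p*)/p* = 0.399×0.66500/0.33500 = 0.79204.
New p* = m/(m+e) = 0.54264/(0.54264+0.79204) = 0.40657.

0.407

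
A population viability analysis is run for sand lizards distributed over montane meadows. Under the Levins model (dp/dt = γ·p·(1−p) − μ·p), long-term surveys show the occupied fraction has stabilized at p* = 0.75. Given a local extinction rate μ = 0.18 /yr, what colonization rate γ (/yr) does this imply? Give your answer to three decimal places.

At equilibrium γ(1−p*) = μ, so γ = μ/(1−p*).
γ = 0.18/(1 − 0.75) = 0.18/0.2500 = 0.7200.

0.720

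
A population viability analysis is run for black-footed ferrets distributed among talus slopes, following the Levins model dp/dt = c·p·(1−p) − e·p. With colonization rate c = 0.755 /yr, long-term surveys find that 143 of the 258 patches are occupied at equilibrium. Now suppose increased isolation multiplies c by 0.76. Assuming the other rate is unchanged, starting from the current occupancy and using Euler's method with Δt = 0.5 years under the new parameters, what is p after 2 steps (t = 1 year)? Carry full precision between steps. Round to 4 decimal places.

Observed p* = 143/258 = 0.55426.
Balance c(1−p*) = e gives e = 0.755×(1 − 0.55426) = 0.33653.
Starting from p₀ = 0.55426; update p ← p + (dp/dt)·Δt with the new parameters.
p: 0.55426 → 0.53188  (Δp = -0.02238)
p: 0.53188 → 0.51382  (Δp = -0.01806)

0.5138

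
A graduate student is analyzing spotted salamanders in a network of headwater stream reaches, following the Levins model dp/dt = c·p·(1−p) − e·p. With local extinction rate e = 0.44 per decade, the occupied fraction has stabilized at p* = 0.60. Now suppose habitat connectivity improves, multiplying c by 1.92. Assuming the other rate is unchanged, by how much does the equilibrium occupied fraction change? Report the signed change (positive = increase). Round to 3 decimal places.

Balance c(1−p*) = e gives c = e/(1 − 0.60000) = 0.44/0.40000 = 1.10000.
New p* = 1 − e/c = 1 − 0.44000/2.11200 = 0.79167.
Δp* = 0.79167 − 0.60000 = +0.19167.

0.192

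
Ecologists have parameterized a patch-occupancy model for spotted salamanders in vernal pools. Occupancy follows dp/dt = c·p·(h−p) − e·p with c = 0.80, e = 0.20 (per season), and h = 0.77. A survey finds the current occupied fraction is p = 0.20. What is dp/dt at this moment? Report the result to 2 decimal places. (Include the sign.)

Colonization term: c·p·(h−p) = 0.80×0.20×0.5700 = 0.09120.
Extinction term: e·p = 0.04000.
dp/dt = 0.09120 − 0.04000 = 0.05120.

0.05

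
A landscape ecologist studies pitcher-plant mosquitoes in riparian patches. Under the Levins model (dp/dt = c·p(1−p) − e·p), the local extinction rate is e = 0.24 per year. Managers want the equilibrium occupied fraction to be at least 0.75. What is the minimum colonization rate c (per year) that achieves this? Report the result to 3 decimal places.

0.960

p* = 1 − e/c ≥ 0.75 requires e/c ≤ 0.2500, i.e. c ≥ e/0.2500.
c_min = 0.24/0.2500 = 0.9600.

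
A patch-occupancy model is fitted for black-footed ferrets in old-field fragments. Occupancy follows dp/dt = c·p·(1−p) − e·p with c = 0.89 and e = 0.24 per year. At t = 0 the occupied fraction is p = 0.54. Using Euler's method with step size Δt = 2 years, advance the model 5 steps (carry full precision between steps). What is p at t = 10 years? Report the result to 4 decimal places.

Update rule: p ← p + [c·p·(1−p) − e·p]·Δt with Δt = 2.
t = 2: p = 0.54000 + (+0.18295) = 0.72295
t = 4: p = 0.72295 + (+0.00950) = 0.73246
t = 6: p = 0.73246 + (-0.00276) = 0.72969
t = 8: p = 0.72969 + (+0.00084) = 0.73053
t = 10: p = 0.73053 + (-0.00025) = 0.73028

0.7303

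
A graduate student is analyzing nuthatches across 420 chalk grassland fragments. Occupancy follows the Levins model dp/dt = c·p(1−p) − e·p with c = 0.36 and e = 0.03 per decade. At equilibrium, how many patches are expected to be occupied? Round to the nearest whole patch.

385

p* = 1 − e/c = 1 − 0.03/0.36 = 0.9167.
Expected occupied patches = N × p* = 420 × 0.9167 = 385.00 ≈ 385.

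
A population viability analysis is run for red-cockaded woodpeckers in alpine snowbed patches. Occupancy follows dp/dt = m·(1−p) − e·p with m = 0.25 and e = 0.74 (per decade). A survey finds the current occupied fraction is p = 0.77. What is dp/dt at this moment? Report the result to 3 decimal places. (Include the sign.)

-0.512

Colonization term: m·(1−p) = 0.25×0.2300 = 0.05750.
Extinction term: e·p = 0.56980.
dp/dt = 0.05750 − 0.56980 = -0.51230.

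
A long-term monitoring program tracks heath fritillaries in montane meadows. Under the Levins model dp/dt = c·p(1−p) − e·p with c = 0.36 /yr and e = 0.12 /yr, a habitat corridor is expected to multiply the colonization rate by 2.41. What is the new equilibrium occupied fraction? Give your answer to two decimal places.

0.86

Before: p* = 1 − 0.12/0.36 = 0.6667.
After the change, c = 0.8676, e = 0.12, so p* = 1 − 0.12/0.8676 = 0.8617.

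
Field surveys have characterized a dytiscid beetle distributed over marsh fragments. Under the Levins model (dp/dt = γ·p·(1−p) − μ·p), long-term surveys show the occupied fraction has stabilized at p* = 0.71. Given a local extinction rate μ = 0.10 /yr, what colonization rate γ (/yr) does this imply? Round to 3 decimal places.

0.345

At equilibrium γ(1−p*) = μ, so γ = μ/(1−p*).
γ = 0.10/(1 − 0.71) = 0.10/0.2900 = 0.3448.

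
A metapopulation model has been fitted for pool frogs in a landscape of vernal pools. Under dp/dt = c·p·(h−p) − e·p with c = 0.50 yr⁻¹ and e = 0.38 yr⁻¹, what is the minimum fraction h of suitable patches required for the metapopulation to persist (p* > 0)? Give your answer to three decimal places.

0.760

p* = h − e/c is positive only when h > e/c.
h_min = e/c = 0.38/0.50 = 0.7600.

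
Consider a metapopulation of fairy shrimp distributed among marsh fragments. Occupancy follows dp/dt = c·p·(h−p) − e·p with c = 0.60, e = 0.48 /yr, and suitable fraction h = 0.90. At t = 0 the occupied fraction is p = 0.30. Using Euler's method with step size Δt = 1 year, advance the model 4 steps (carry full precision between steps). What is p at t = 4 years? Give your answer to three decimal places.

Update rule: p ← p + [c·p·(h−p) − e·p]·Δt with Δt = 1.
p: 0.30000 → 0.26400  (Δp = -0.03600)
p: 0.26400 → 0.23802  (Δp = -0.02598)
p: 0.23802 → 0.21831  (Δp = -0.01971)
p: 0.21831 → 0.20281  (Δp = -0.01550)

0.203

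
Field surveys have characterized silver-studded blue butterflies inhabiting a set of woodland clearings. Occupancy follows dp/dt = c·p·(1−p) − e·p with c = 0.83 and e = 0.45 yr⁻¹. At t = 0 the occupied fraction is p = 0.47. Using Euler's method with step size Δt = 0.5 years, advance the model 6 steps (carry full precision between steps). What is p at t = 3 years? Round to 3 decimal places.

0.461

Update rule: p ← p + [c·p·(1−p) − e·p]·Δt with Δt = 0.5.
step 1: Δp = -0.00237, p = 0.46763
step 2: Δp = -0.00190, p = 0.46573
step 3: Δp = -0.00153, p = 0.46420
step 4: Δp = -0.00123, p = 0.46297
step 5: Δp = -0.00099, p = 0.46199
step 6: Δp = -0.00080, p = 0.46119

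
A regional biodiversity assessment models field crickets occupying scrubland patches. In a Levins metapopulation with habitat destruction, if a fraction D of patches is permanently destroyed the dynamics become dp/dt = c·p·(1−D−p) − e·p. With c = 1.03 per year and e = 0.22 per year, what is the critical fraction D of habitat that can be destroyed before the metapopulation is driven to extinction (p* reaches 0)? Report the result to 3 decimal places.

The nontrivial equilibrium is p* = (1−D) − e/c; extinction occurs when this hits zero.
So D_crit = 1 − e/c = 1 − 0.22/1.03 = 1 − 0.2136 = 0.7864.
Note this equals the original equilibrium occupancy — the Levins extinction-debt result.

0.786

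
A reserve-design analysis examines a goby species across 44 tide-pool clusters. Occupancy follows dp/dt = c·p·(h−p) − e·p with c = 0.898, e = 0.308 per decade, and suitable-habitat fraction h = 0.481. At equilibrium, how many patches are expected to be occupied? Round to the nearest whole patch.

6

p* = h − e/c = 0.481 − 0.3430 = 0.1380.
Expected occupied patches = N × p* = 44 × 0.1380 = 6.07 ≈ 6.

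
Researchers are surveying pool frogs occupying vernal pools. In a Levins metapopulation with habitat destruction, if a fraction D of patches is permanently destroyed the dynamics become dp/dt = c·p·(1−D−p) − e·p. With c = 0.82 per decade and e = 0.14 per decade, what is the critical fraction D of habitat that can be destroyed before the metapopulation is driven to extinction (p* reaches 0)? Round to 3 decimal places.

The nontrivial equilibrium is p* = (1−D) − e/c; extinction occurs when this hits zero.
So D_crit = 1 − e/c = 1 − 0.14/0.82 = 1 − 0.1707 = 0.8293.
Note this equals the original equilibrium occupancy — the Levins extinction-debt result.

0.829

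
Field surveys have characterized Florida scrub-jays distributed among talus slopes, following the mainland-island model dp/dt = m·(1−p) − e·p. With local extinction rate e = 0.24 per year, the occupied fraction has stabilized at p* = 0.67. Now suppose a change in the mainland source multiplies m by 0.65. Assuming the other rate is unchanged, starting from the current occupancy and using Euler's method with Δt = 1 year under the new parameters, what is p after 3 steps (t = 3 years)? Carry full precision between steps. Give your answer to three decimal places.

Balance m(1−p*) = e·p* gives m = e·p*/(1−p*) = 0.24×0.67000/0.33000 = 0.48727.
Starting from p₀ = 0.67000; update p ← p + (dp/dt)·Δt with the new parameters.
p: 0.67000 → 0.61372  (Δp = -0.05628)
p: 0.61372 → 0.58877  (Δp = -0.02495)
p: 0.58877 → 0.57771  (Δp = -0.01106)

0.578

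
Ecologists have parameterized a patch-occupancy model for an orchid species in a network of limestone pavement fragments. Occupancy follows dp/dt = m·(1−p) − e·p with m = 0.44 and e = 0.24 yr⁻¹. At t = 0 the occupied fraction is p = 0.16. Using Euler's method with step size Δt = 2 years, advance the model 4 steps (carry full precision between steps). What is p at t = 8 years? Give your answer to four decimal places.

Update rule: p ← p + [m·(1−p) − e·p]·Δt with Δt = 2.
  1  |  dp/dt·Δt = +0.662400  |  p_1 = 0.822400
  2  |  dp/dt·Δt = -0.238464  |  p_2 = 0.583936
  3  |  dp/dt·Δt = +0.085847  |  p_3 = 0.669783
  4  |  dp/dt·Δt = -0.030905  |  p_4 = 0.638878

0.6389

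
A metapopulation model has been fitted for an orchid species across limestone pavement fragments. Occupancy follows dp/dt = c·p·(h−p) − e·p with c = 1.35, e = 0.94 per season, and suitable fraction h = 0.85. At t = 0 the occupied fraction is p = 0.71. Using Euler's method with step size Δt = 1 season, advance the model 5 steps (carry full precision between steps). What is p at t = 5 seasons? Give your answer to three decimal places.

0.162

Update rule: p ← p + [c·p·(h−p) − e·p]·Δt with Δt = 1.
p: 0.71000 → 0.17679  (Δp = -0.53321)
p: 0.17679 → 0.17128  (Δp = -0.00551)
p: 0.17128 → 0.16722  (Δp = -0.00406)
p: 0.16722 → 0.16417  (Δp = -0.00305)
p: 0.16417 → 0.16185  (Δp = -0.00232)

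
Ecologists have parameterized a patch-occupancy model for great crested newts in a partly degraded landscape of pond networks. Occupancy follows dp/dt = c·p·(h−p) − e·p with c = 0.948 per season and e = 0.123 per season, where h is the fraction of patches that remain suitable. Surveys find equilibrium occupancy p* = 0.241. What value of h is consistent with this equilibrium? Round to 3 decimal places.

0.371

At equilibrium c(h−p*) = e, so h = p* + e/c.
h = 0.241 + 0.123/0.948 = 0.241 + 0.1297 = 0.3707.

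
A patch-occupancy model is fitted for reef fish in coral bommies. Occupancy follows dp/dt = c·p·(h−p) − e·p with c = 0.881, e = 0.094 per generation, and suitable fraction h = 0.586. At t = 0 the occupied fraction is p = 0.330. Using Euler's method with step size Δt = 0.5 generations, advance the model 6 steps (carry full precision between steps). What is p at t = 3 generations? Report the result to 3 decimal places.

Update rule: p ← p + [c·p·(h−p) − e·p]·Δt with Δt = 0.5.
step 1: Δp = +0.02170, p = 0.35170
step 2: Δp = +0.01977, p = 0.37147
step 3: Δp = +0.01764, p = 0.38912
step 4: Δp = +0.01546, p = 0.40458
step 5: Δp = +0.01332, p = 0.41789
step 6: Δp = +0.01130, p = 0.42920

0.429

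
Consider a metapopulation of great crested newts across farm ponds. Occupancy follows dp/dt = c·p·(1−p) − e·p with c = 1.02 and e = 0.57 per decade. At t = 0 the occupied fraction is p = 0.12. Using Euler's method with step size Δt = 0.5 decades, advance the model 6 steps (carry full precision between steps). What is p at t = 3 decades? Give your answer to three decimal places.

0.258

Update rule: p ← p + [c·p·(1−p) − e·p]·Δt with Δt = 0.5.
  1  |  dp/dt·Δt = +0.019656  |  p_1 = 0.139656
  2  |  dp/dt·Δt = +0.021476  |  p_2 = 0.161132
  3  |  dp/dt·Δt = +0.023013  |  p_3 = 0.184145
  4  |  dp/dt·Δt = +0.024139  |  p_4 = 0.208284
  5  |  dp/dt·Δt = +0.024739  |  p_5 = 0.233023
  6  |  dp/dt·Δt = +0.024737  |  p_6 = 0.257760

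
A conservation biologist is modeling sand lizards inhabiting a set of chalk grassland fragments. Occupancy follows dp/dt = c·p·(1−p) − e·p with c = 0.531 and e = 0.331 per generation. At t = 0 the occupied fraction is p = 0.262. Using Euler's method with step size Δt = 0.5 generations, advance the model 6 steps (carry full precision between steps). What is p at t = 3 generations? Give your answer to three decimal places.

Update rule: p ← p + [c·p·(1−p) − e·p]·Δt with Δt = 0.5.
  1  |  dp/dt·Δt = +0.007975  |  p_1 = 0.269975
  2  |  dp/dt·Δt = +0.007646  |  p_2 = 0.277621
  3  |  dp/dt·Δt = +0.007299  |  p_3 = 0.284920
  4  |  dp/dt·Δt = +0.006939  |  p_4 = 0.291859
  5  |  dp/dt·Δt = +0.006570  |  p_5 = 0.298429
  6  |  dp/dt·Δt = +0.006197  |  p_6 = 0.304627

0.305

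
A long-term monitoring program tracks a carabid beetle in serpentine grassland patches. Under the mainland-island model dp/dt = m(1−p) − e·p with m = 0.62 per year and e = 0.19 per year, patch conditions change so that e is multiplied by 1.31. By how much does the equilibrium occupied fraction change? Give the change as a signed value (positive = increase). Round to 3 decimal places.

-0.052

Before: p* = 0.62/(0.62+0.19) = 0.7654.
After: m = 0.62, e = 0.2489; p* = 0.62/0.8689 = 0.7135.
Δp* = 0.7135 − 0.7654 = -0.0519.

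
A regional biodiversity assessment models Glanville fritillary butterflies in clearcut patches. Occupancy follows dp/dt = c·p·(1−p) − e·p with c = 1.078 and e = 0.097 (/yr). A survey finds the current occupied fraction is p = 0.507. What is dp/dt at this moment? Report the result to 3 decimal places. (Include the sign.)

0.220

Colonization term: c·p·(1−p) = 1.078×0.507×0.4930 = 0.26945.
Extinction term: e·p = 0.04918.
dp/dt = 0.26945 − 0.04918 = 0.22027.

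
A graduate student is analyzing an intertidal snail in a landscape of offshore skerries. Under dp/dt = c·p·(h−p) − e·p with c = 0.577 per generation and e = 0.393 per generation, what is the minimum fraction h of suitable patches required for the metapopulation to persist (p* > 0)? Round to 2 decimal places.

p* = h − e/c is positive only when h > e/c.
h_min = e/c = 0.393/0.577 = 0.6811.

0.68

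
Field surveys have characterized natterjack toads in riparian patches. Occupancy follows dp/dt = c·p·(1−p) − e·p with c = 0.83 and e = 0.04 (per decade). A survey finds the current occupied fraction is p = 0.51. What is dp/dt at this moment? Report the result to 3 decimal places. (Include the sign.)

Colonization term: c·p·(1−p) = 0.83×0.51×0.4900 = 0.20742.
Extinction term: e·p = 0.02040.
dp/dt = 0.20742 − 0.02040 = 0.18702.

0.187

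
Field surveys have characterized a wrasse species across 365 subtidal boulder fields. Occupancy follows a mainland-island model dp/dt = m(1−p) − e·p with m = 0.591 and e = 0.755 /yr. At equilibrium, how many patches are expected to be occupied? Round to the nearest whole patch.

160

p* = m/(m+e) = 0.591/1.3460 = 0.4391.
Expected occupied patches = N × p* = 365 × 0.4391 = 160.26 ≈ 160.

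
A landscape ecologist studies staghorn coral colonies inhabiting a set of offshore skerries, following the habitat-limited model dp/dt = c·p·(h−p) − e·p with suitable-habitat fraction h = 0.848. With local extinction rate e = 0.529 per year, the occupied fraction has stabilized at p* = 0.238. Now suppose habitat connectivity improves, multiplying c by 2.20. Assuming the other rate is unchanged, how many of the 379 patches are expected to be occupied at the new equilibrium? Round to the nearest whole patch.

216

Balance c(h−p*) = e gives c = e/(0.848 − 0.23800) = 0.529/0.61000 = 0.86721.
New p* = 0.848 − e/c = 0.848 − 0.52900/1.90786 = 0.57073.
Expected occupied = 379 × 0.57073 = 216.31 ≈ 216.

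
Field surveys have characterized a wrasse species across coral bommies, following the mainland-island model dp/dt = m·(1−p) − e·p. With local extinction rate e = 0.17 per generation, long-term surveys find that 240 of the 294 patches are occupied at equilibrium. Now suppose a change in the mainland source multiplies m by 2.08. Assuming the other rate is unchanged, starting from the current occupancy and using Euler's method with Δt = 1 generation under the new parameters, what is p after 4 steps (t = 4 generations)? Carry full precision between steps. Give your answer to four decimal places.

0.8764

Observed p* = 240/294 = 0.81633.
Balance m(1−p*) = e·p* gives m = e·p*/(1−p*) = 0.17×0.81633/0.18367 = 0.75556.
Starting from p₀ = 0.81633; update p ← p + (dp/dt)·Δt with the new parameters.
p: 0.81633 → 0.96620  (Δp = +0.14988)
p: 0.96620 → 0.85506  (Δp = -0.11114)
p: 0.85506 → 0.93748  (Δp = +0.08242)
p: 0.93748 → 0.87636  (Δp = -0.06112)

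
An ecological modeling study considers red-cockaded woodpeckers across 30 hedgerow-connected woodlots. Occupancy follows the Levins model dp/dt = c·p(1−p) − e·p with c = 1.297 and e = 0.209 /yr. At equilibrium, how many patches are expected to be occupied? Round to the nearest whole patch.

p* = 1 − e/c = 1 − 0.209/1.297 = 0.8389.
Expected occupied patches = N × p* = 30 × 0.8389 = 25.17 ≈ 25.

25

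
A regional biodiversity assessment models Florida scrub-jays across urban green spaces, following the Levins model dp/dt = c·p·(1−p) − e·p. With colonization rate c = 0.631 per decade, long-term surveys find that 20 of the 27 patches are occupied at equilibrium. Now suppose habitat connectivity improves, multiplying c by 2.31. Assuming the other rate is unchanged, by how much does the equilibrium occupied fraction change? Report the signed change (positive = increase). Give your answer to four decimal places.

0.1470

Observed p* = 20/27 = 0.74074.
Balance c(1−p*) = e gives e = 0.631×(1 − 0.74074) = 0.16359.
New p* = 1 − e/c = 1 − 0.16359/1.45761 = 0.88777.
Δp* = 0.88777 − 0.74074 = +0.14703.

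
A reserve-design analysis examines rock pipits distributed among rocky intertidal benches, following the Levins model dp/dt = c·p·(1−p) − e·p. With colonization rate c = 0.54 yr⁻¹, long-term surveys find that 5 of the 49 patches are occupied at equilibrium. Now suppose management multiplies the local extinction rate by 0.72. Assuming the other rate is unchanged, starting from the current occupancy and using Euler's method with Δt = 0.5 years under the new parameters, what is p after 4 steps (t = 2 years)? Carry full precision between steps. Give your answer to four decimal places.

0.1313

Observed p* = 5/49 = 0.10204.
Balance c(1−p*) = e gives e = 0.54×(1 − 0.10204) = 0.48490.
Starting from p₀ = 0.10204; update p ← p + (dp/dt)·Δt with the new parameters.
p: 0.10204 → 0.10897  (Δp = +0.00693)
p: 0.10897 → 0.11616  (Δp = +0.00719)
p: 0.11616 → 0.12360  (Δp = +0.00744)
p: 0.12360 → 0.13128  (Δp = +0.00767)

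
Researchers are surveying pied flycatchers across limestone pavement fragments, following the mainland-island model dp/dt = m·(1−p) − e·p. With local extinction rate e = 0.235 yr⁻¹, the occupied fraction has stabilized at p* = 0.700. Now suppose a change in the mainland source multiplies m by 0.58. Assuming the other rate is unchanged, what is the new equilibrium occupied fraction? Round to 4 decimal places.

Balance m(1−p*) = e·p* gives m = e·p*/(1−p*) = 0.235×0.70000/0.30000 = 0.54833.
New p* = m/(m+e) = 0.31803/(0.31803+0.23500) = 0.57507.

0.5751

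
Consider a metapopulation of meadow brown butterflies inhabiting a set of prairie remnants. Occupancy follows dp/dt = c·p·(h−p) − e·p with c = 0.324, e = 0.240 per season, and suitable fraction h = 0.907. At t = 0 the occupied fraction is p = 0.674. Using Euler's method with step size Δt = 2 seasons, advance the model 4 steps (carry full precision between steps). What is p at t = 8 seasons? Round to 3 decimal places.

0.288

Update rule: p ← p + [c·p·(h−p) − e·p]·Δt with Δt = 2.
p: 0.67400 → 0.45224  (Δp = -0.22176)
p: 0.45224 → 0.36843  (Δp = -0.08381)
p: 0.36843 → 0.32017  (Δp = -0.04827)
p: 0.32017 → 0.28824  (Δp = -0.03193)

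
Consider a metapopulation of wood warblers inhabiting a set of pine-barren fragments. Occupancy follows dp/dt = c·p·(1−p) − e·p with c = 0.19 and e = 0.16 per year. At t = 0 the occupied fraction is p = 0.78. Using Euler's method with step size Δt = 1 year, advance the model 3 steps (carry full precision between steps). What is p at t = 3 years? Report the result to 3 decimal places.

Update rule: p ← p + [c·p·(1−p) − e·p]·Δt with Δt = 1.
t = 1: p = 0.78000 + (-0.09220) = 0.68780
t = 2: p = 0.68780 + (-0.06925) = 0.61855
t = 3: p = 0.61855 + (-0.05414) = 0.56441

0.564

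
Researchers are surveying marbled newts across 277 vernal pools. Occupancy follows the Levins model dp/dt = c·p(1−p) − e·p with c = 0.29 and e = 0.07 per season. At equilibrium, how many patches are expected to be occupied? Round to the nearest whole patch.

p* = 1 − e/c = 1 − 0.07/0.29 = 0.7586.
Expected occupied patches = N × p* = 277 × 0.7586 = 210.14 ≈ 210.

210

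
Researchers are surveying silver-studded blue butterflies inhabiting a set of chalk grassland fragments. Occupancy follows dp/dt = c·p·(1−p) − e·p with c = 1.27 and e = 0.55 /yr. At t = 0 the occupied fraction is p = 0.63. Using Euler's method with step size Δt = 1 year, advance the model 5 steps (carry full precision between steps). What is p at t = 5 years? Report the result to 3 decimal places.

Update rule: p ← p + [c·p·(1−p) − e·p]·Δt with Δt = 1.
step 1: Δp = -0.05046, p = 0.57954
step 2: Δp = -0.00928, p = 0.57026
step 3: Δp = -0.00241, p = 0.56785
step 4: Δp = -0.00066, p = 0.56719
step 5: Δp = -0.00018, p = 0.56700

0.567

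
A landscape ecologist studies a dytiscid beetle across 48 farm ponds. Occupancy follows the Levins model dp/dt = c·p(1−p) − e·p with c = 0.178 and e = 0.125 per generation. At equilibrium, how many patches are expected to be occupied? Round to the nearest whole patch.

14

p* = 1 − e/c = 1 − 0.125/0.178 = 0.2978.
Expected occupied patches = N × p* = 48 × 0.2978 = 14.29 ≈ 14.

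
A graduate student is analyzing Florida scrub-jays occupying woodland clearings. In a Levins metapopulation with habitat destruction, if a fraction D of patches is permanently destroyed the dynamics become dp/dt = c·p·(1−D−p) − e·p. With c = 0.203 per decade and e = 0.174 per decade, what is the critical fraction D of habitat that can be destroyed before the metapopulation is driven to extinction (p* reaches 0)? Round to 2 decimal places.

0.14

The nontrivial equilibrium is p* = (1−D) − e/c; extinction occurs when this hits zero.
So D_crit = 1 − e/c = 1 − 0.174/0.203 = 1 − 0.8571 = 0.1429.
This equals the undisturbed p*, a classic result of Lande's extension.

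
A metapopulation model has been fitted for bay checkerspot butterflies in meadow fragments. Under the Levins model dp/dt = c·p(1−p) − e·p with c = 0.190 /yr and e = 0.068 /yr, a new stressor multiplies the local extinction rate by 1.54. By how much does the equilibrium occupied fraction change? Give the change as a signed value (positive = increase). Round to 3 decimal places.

-0.193

Before: p* = 1 − 0.068/0.190 = 0.6421.
After the change, c = 0.19, e = 0.10472, so p* = 1 − 0.10472/0.19 = 0.4488.
Δp* = 0.4488 − 0.6421 = -0.1933.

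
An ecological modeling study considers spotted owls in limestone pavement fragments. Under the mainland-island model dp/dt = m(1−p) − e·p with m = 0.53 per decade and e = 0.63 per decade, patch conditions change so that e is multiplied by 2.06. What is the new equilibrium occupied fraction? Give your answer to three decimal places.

Before: p* = 0.53/(0.53+0.63) = 0.4569.
After: m = 0.53, e = 1.2978; p* = 0.53/1.8278 = 0.2900.

0.290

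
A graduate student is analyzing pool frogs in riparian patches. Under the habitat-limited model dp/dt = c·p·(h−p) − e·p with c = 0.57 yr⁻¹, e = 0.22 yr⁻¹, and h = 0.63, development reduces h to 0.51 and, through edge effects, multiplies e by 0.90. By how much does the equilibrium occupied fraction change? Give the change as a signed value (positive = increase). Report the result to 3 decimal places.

-0.081

Before: p* = h − e/c = 0.63 − 0.22/0.57 = 0.63 − 0.3860 = 0.2440.
After: c = 0.57, e = 0.198, h = 0.51; p* = 0.51 − 0.198/0.57 = 0.1626.
Δp* = 0.1626 − 0.2440 = -0.0814.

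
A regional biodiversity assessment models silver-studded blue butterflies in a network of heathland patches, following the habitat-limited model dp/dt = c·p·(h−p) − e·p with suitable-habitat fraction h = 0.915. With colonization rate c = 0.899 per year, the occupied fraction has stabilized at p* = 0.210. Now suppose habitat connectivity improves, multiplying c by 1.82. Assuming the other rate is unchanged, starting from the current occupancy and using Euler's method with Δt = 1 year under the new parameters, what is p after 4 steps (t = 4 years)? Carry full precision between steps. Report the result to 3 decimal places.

Balance c(h−p*) = e gives e = 0.899×(0.915 − 0.21000) = 0.63380.
Starting from p₀ = 0.21000; update p ← p + (dp/dt)·Δt with the new parameters.
t = 1: p = 0.21000 + (+0.10914) = 0.31914
t = 2: p = 0.31914 + (+0.10887) = 0.42801
t = 3: p = 0.42801 + (+0.06977) = 0.49778
t = 4: p = 0.49778 + (+0.02432) = 0.52210

0.522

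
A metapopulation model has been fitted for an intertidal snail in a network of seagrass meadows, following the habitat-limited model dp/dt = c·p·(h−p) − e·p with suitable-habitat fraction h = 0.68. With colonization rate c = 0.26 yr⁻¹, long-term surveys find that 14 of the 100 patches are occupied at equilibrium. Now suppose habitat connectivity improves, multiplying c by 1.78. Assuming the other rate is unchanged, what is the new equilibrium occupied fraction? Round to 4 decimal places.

0.3766

Observed p* = 14/100 = 0.14000.
Balance c(h−p*) = e gives e = 0.26×(0.68 − 0.14000) = 0.14040.
New p* = 0.68 − e/c = 0.68 − 0.14040/0.46280 = 0.37663.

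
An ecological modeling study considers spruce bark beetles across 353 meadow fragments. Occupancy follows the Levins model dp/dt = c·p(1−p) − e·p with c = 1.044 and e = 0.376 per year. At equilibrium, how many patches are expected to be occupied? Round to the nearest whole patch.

p* = 1 − e/c = 1 − 0.376/1.044 = 0.6398.
Expected occupied patches = N × p* = 353 × 0.6398 = 225.87 ≈ 226.

226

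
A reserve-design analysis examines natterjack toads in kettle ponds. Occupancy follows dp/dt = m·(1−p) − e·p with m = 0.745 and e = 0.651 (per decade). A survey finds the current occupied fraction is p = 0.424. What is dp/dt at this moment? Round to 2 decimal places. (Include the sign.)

0.15

Colonization term: m·(1−p) = 0.745×0.5760 = 0.42912.
Extinction term: e·p = 0.27602.
dp/dt = 0.42912 − 0.27602 = 0.15310.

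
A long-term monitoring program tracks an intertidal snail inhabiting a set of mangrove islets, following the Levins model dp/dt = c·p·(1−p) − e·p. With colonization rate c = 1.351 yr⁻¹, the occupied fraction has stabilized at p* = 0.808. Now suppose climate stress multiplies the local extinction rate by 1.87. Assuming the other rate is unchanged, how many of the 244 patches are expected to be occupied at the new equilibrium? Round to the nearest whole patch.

Balance c(1−p*) = e gives e = 1.351×(1 − 0.80800) = 0.25939.
New p* = 1 − e/c = 1 − 0.48506/1.35100 = 0.64096.
Expected occupied = 244 × 0.64096 = 156.39 ≈ 156.

156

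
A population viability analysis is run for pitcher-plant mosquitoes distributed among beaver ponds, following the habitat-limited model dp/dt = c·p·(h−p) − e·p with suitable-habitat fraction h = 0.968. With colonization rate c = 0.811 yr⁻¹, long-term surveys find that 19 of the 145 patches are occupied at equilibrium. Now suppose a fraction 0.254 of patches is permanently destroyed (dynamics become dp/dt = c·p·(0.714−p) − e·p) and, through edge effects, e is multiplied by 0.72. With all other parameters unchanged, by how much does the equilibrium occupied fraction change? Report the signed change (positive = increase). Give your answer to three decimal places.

Observed p* = 19/145 = 0.13103.
Balance c(h−p*) = e gives e = 0.811×(0.968 − 0.13103) = 0.67878.
New p* = 0.714 − e/c = 0.714 − 0.48872/0.81100 = 0.11139.
Δp* = 0.11139 − 0.13103 = -0.01964.

-0.020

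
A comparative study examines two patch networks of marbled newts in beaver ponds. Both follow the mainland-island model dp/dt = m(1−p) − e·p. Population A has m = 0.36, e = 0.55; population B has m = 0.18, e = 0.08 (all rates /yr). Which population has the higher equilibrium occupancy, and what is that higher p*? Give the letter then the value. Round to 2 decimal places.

B, 0.69

A: p*_A = m/(m+e) = 0.36/0.9100 = 0.3956.
B: p*_B = 0.18/0.2600 = 0.6923.
B is higher at 0.6923.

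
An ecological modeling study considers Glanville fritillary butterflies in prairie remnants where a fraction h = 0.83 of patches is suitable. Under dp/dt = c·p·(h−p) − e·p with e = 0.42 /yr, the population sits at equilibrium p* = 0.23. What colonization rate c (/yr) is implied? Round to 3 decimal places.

0.700

At equilibrium c(h−p*) = e, so c = e/(h−p*).
c = 0.42/(0.83 − 0.23) = 0.42/0.6000 = 0.7000.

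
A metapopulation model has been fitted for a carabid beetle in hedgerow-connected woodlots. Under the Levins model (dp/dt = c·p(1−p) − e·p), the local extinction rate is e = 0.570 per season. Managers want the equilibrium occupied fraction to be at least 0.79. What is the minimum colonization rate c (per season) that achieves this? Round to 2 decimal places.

2.71

p* = 1 − e/c ≥ 0.79 requires e/c ≤ 0.2100, i.e. c ≥ e/0.2100.
c_min = 0.570/0.2100 = 2.7143.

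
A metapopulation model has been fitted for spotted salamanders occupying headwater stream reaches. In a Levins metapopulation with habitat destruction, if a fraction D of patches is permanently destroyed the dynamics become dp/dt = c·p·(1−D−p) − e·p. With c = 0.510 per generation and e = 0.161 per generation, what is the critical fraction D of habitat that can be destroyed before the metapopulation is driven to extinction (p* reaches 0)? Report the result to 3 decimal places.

0.684

The nontrivial equilibrium is p* = (1−D) − e/c; extinction occurs when this hits zero.
So D_crit = 1 − e/c = 1 − 0.161/0.510 = 1 − 0.3157 = 0.6843.
Note this equals the original equilibrium occupancy — the Levins extinction-debt result.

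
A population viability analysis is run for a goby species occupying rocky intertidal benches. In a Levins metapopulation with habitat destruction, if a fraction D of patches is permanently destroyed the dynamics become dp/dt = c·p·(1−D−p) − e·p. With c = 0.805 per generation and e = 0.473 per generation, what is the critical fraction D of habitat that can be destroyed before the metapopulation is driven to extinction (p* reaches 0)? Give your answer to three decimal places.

0.412

The nontrivial equilibrium is p* = (1−D) − e/c; extinction occurs when this hits zero.
So D_crit = 1 − e/c = 1 − 0.473/0.805 = 1 − 0.5876 = 0.4124.
This equals the undisturbed p*, a classic result of Lande's extension.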